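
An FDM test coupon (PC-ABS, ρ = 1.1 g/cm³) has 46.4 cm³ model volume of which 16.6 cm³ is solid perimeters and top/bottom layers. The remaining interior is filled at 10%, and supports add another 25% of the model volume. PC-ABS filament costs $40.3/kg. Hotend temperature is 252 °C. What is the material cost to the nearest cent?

$1.38

Interior volume = 46.4 − 16.6, so 29.8 cm³.
Deposited infill: 0.10 × 29.8 → 2.98 cm³.
Support = 0.25 × 46.4 = 11.6 cm³.
Deposited volume: 16.6 + 2.98 + 11.6 → 31.18 cm³.
Mass: 31.18 × 1.1 → 34.298 g.
At $40.3/kg: 34.298/1000 × 40.3 = $1.38.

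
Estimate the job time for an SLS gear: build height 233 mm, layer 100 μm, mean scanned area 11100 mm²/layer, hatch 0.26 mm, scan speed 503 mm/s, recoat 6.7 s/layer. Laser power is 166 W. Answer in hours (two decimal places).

59.27 hours

Layers = ⌈233/0.1⌉ = 2330.
Hatch length per layer: 11100 / 0.26 → 42692.3 mm.
Per-layer scan time = 42692.3 / 503 = 84.8753 s.
Per-layer time = 84.8753 + 6.7 = 91.5753 s.
2330 layers × 91.5753 s/layer = 213370.449 s, i.e. 59.27 hours.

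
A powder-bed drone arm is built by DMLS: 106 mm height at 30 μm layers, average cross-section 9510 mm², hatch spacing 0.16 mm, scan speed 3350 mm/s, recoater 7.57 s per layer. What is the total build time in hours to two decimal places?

Layer count = ceil(106 / 0.03) = 3534.
Per-layer scan distance = 9510 / 0.16 = 59437.5 mm.
Per-layer scan time: 59437.5 / 3350 → 17.7425 s.
Layer cycle: 17.7425 + 7.57 → 25.3125 s.
Total: 3534 × 25.3125 s = 89454.375 s → 24.85 hours.

24.85 hours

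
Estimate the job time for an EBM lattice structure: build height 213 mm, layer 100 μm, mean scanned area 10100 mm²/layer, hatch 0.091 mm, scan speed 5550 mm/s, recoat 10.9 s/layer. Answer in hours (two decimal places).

18.28 hours

Layers = ⌈213/0.1⌉ = 2130.
Hatch length per layer = 10100 / 0.091, so 110989 mm.
Scan time per layer = 110989 / 5550 = 19.998 s.
Time per layer = 19.998 + 10.9, so 30.898 s.
2130 layers × 30.898 s/layer = 65812.74 s, i.e. 18.28 hours.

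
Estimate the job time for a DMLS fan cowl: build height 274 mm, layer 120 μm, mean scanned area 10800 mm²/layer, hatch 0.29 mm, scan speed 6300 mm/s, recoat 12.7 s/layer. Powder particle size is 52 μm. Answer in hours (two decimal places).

11.81 hours

Layer count = ceil(274 / 0.12) = 2284.
Per-layer scan distance = 10800 / 0.29, so 37241.4 mm.
Scan time per layer = 37241.4 / 6300 = 5.9113 s.
Layer cycle = 5.9113 + 12.7, so 18.6113 s.
Build time = 2284 × 18.6113 = 42508.2092 s = 11.81 hours.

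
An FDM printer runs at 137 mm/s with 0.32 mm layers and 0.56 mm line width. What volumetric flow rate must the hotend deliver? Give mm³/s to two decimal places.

24.55

Extrusion cross-section = 0.32 × 0.56 = 0.1792 mm².
Q = v·A = 137 × 0.1792 = 24.55 mm³/s.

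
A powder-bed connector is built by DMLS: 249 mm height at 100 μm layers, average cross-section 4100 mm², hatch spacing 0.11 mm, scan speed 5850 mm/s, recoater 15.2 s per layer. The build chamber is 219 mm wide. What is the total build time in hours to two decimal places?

14.92 hours

Layer count = ceil(249 / 0.1) = 2490.
Hatch length per layer: 4100 / 0.11 → 37272.7 mm.
Laser time per layer: 37272.7 / 5850 → 6.3714 s.
Time per layer = 6.3714 + 15.2 = 21.5714 s.
2490 layers × 21.5714 s/layer = 53712.786 s, i.e. 14.92 hours.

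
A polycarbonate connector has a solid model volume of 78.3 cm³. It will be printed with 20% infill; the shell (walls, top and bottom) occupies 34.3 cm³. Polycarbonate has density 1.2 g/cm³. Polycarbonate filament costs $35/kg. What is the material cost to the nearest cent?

$1.81

Interior volume = 78.3 − 34.3 = 44 cm³.
Infill volume = 0.20 × 44 = 8.8 cm³.
Total extruded = 34.3 + 8.8 = 43.1 cm³.
Mass: 43.1 × 1.2 → 51.72 g.
Cost = 51.72 g / 1000 × $35/kg = $1.81.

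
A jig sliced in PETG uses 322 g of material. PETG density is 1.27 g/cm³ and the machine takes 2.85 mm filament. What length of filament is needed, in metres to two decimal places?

39.74 m

Volume = 322 g / 1.27 g·cm⁻³ = 253.5433 cm³ = 253543.3 mm³.
Filament cross-section = π × (2.85/2)² = 6.3794 mm².
L = V/A = 253543.3/6.3794 = 39744.07 mm → 39.74 m.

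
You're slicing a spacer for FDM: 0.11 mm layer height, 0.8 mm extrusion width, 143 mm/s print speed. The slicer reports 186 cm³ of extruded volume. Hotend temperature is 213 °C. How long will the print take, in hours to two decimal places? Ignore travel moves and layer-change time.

4.11 hours

Extrusion cross-section = 0.11 × 0.8, so 0.088 mm².
Path length: 186000 mm³ / 0.088 mm² → 2113636.4 mm.
Time extruding = 2113636.4 / 143, so 14780.7 s.
Converting: 14780.7 s = 4.11 hours.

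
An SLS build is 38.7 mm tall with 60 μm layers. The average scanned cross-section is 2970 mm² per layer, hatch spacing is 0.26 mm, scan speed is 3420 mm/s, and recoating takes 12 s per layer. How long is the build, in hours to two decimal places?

Number of layers: 38.7 / 0.06 → 645 (rounded up).
Scan path per layer: 2970 / 0.26 → 11423.1 mm.
Scan time per layer = 11423.1 / 3420, so 3.3401 s.
Time per layer = 3.3401 + 12 = 15.3401 s.
645 layers × 15.3401 s/layer = 9894.3645 s, i.e. 2.75 hours.

2.75 hours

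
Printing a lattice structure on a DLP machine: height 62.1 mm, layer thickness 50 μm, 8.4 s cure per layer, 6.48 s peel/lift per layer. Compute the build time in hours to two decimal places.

5.13 hours

Number of layers: 62.1 / 0.05 → 1242 (rounded up).
Per-layer time = 8.4 + 6.48 = 14.88 s.
Build time: 1242 × 14.88 s = 18480.96 s, i.e. 5.13 hours.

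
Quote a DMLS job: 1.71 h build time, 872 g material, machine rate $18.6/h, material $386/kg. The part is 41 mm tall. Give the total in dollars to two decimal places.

Machine-time cost = 18.6 × 1.71, so $31.806.
Material charge: 386 × 872/1000 → $336.592.
Job cost: 31.806 + 336.592 = 368.398 ≈ $368.40.

$368.40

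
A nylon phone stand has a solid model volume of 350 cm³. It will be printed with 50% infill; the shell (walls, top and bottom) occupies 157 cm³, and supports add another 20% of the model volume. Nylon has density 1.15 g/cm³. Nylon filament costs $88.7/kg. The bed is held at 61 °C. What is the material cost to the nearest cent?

Interior volume = 350 − 157 = 193 cm³.
Infill deposited: 0.50 × 193 → 96.5 cm³.
Support: 0.20 × 350 → 70 cm³.
Total extruded = 157 + 96.5 + 70, so 323.5 cm³.
Mass = 323.5 × 1.15, so 372.025 g.
Cost = 372.025 g / 1000 × $88.7/kg = $33.00.

$33.00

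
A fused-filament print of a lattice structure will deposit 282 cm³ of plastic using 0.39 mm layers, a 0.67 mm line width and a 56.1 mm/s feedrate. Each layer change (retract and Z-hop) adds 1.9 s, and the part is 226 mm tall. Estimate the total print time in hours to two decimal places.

Extrusion cross-section: 0.39 × 0.67 → 0.2613 mm².
Path length: 282000 mm³ / 0.2613 mm² → 1079219.3 mm.
Time extruding = 1079219.3 / 56.1, so 19237.4 s.
Layer count = ceil(226 / 0.39) = 580.
Layer-change overhead: 580 × 1.9 → 1102 s.
Total = 19237.4 + 1102 = 20339.4 s = 5.65 hours.

5.65 hours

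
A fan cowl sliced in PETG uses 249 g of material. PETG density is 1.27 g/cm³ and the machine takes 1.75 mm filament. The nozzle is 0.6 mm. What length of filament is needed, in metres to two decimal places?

81.51 m

Extruded volume: 249/1.27 = 196.063 cm³ (196063 mm³).
A = π r² = π × 0.875² = 2.4053 mm².
Length = 196063 / 2.4053 = 81512.91 mm = 81.51 m.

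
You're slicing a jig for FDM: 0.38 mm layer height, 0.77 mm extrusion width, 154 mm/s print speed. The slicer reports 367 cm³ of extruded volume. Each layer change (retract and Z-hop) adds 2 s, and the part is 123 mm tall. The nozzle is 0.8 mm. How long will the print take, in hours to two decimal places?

Bead cross-section = 0.38 × 0.77 = 0.2926 mm².
Total extruded path = 367000/0.2926 = 1254272 mm.
Time extruding = 1254272 / 154 = 8144.6 s.
Layer count = ceil(123 / 0.38) = 324.
Non-print overhead = 324 × 2 = 648 s.
Total = 8144.6 + 648 = 8792.6 s = 2.44 hours.

2.44 hours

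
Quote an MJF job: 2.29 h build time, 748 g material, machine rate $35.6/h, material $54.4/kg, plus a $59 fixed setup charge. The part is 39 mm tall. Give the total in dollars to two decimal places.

Time charge: 35.6 × 2.29 → $81.524.
Material charge = 54.4 × 748/1000, so $40.6912.
Adding setup: 81.524 + 40.6912 + 59 → 181.2152 ≈ $181.22.

$181.22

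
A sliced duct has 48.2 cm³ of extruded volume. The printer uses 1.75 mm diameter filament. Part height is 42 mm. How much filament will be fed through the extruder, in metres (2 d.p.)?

20.04 m

Filament cross-section = π × (1.75/2)² = 2.4053 mm².
L = 48200 mm³ / 2.4053 mm² = 20039.08 mm, i.e. 20.04 m.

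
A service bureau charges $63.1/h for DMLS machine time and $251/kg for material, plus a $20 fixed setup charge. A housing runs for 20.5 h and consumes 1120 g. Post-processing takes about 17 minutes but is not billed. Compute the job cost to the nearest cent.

$1594.67

Machine-time cost: 63.1 × 20.5 → $1293.55.
Material cost: 251 × 1120/1000 → $281.12.
Adding setup: 1293.55 + 281.12 + 20 → $1594.67.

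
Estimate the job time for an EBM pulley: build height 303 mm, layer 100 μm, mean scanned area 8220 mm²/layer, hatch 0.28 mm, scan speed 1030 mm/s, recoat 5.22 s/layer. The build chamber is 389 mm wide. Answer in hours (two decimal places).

28.38 hours

Layer count = ceil(303 / 0.1) = 3030.
Scan path per layer: 8220 / 0.28 → 29357.1 mm.
Beam time per layer: 29357.1 / 1030 → 28.502 s.
Layer cycle: 28.502 + 5.22 → 33.722 s.
3030 layers × 33.722 s/layer = 102177.66 s, i.e. 28.38 hours.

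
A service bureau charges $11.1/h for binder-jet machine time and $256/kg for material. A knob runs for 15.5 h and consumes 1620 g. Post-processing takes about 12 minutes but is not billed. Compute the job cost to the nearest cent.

$586.77

Time charge = 11.1 × 15.5, so $172.05.
Material charge = 256 × 1620/1000 = $414.72.
Total = 172.05 + 414.72 = $586.77.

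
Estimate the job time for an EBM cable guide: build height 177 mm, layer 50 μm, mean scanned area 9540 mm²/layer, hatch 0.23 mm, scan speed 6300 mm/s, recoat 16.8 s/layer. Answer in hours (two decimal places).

Layers = ⌈177/0.05⌉ = 3540.
Scan path per layer = 9540 / 0.23 = 41478.3 mm.
Per-layer scan time: 41478.3 / 6300 → 6.5839 s.
Per-layer time = 6.5839 + 16.8 = 23.3839 s.
Build time = 3540 × 23.3839 = 82779.006 s = 22.99 hours.

22.99 hours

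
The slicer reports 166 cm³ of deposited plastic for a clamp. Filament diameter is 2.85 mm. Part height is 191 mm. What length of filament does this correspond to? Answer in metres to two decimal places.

26.02 m

Filament cross-section = π × (2.85/2)² = 6.3794 mm².
Length = 166 cm³ / 6.3794 mm² = 166000 / 6.3794 = 26021.26 mm = 26.02 m.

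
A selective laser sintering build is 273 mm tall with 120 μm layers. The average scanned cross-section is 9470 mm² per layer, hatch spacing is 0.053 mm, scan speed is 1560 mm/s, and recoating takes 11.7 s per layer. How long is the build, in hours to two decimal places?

Layers = ⌈273/0.12⌉ = 2275.
Scan path per layer: 9470 / 0.053 → 178679.2 mm.
Scan time per layer: 178679.2 / 1560 → 114.5379 s.
Per-layer time = 114.5379 + 11.7, so 126.2379 s.
Build time = 2275 × 126.2379 = 287191.2225 s = 79.78 hours.

79.78 hours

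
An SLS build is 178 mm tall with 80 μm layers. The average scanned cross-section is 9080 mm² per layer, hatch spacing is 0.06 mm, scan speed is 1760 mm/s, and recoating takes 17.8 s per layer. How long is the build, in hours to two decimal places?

64.14 hours

Layer count = ceil(178 / 0.08) = 2225.
Scan path per layer = 9080 / 0.06, so 151333.3 mm.
Laser time per layer: 151333.3 / 1760 → 85.9848 s.
Per-layer time = 85.9848 + 17.8, so 103.7848 s.
2225 layers × 103.7848 s/layer = 230921.18 s, i.e. 64.14 hours.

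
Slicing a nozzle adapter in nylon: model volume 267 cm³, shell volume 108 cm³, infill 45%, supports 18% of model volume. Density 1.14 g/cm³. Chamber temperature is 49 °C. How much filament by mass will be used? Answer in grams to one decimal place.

Infill region = 267 − 108 = 159 cm³.
Infill volume = 0.45 × 159 = 71.55 cm³.
Support = 0.18 × 267, so 48.06 cm³.
Total extruded: 108 + 71.55 + 48.06 → 227.61 cm³.
Mass = 227.61 × 1.14 = 259.4754 g.

259.5 g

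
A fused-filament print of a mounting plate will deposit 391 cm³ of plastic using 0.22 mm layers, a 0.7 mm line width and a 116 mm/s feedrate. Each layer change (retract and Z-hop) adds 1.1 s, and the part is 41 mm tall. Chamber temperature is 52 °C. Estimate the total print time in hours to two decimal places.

Bead cross-section = 0.22 × 0.7, so 0.154 mm².
Path length: 391000 mm³ / 0.154 mm² → 2538961 mm.
Time extruding: 2538961 / 116 → 21887.6 s.
Number of layers: 41 / 0.22 → 187 (rounded up).
Z-hop total = 187 × 1.1 = 205.7 s.
Altogether 21887.6 + 205.7 = 22093.3 s, i.e. 6.14 hours.

6.14 hours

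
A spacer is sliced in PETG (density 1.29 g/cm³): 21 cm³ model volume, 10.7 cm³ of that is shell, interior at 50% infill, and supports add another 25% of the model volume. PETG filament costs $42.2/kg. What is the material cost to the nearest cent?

$1.15

Interior volume = 21 − 10.7, so 10.3 cm³.
Infill deposited = 0.50 × 10.3, so 5.15 cm³.
Support = 0.25 × 21 = 5.25 cm³.
Total printed volume = 10.7 + 5.15 + 5.25, so 21.1 cm³.
Mass = 21.1 × 1.29 = 27.219 g.
Cost = 27.219 g / 1000 × $42.2/kg = $1.15.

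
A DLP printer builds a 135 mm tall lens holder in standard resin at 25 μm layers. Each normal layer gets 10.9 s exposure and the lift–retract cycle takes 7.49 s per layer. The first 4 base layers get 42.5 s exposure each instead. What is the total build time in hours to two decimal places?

27.62 hours

Layer count = ceil(135 / 0.025) = 5400.
Base layers = 4 × (42.5 + 7.49), so 199.96 s.
Remaining layers = 5396 × (10.9 + 7.49), so 99232.44 s.
Total = 199.96 + 99232.44 = 99432.4 s = 27.62 hours.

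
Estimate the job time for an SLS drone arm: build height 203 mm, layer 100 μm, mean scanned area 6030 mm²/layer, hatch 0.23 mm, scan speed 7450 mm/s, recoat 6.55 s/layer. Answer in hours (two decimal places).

Layer count = ceil(203 / 0.1) = 2030.
Hatch length per layer = 6030 / 0.23, so 26217.4 mm.
Laser time per layer = 26217.4 / 7450 = 3.5191 s.
Per-layer time = 3.5191 + 6.55 = 10.0691 s.
Build time = 2030 × 10.0691 = 20440.273 s = 5.68 hours.

5.68 hours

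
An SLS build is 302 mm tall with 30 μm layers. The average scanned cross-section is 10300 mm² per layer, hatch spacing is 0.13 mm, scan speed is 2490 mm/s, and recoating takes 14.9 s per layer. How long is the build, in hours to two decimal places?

Layers = ⌈302/0.03⌉ = 10067.
Per-layer scan distance = 10300 / 0.13, so 79230.8 mm.
Scan time per layer: 79230.8 / 2490 → 31.8196 s.
Layer cycle = 31.8196 + 14.9, so 46.7196 s.
10067 layers × 46.7196 s/layer = 470326.2132 s, i.e. 130.65 hours.

130.65 hours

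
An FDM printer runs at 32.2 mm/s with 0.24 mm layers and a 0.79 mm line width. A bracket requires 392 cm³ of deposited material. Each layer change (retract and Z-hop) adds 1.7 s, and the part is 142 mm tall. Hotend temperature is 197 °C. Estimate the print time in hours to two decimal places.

18.12 hours

Bead cross-section: 0.24 × 0.79 → 0.1896 mm².
Toolpath length = 392 cm³ / 0.1896 mm² = 392000 / 0.1896 = 2067510.5 mm.
Print-move time = 2067510.5 / 32.2, so 64208.4 s.
Number of layers: 142 / 0.24 → 592 (rounded up).
Non-print overhead = 592 × 1.7, so 1006.4 s.
Total = 64208.4 + 1006.4 = 65214.8 s = 18.12 hours.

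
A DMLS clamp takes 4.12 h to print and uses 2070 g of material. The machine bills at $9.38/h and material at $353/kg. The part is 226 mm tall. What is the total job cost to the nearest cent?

Machine cost: 9.38 × 4.12 → $38.6456.
Feedstock cost = 353 × 2070/1000 = $730.71.
Total = 38.6456 + 730.71 = 769.3556 ≈ $769.36.

$769.36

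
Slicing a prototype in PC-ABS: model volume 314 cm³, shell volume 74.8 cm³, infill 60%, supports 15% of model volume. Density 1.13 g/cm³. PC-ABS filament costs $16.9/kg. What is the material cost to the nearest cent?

$5.07

Infill region = 314 − 74.8, so 239.2 cm³.
Deposited infill = 0.60 × 239.2, so 143.52 cm³.
Support = 0.15 × 314 = 47.1 cm³.
Total printed volume = 74.8 + 143.52 + 47.1, so 265.42 cm³.
Mass = 265.42 × 1.13, so 299.9246 g.
At $16.9/kg: 299.9246/1000 × 16.9 = $5.07.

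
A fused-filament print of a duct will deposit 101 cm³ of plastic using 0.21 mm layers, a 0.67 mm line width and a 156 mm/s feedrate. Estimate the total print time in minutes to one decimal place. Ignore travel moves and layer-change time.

Line area = 0.21 × 0.67, so 0.1407 mm².
Total extruded path = 101000/0.1407 = 717839.4 mm.
Extrusion time = 717839.4 / 156, so 4601.5 s.
In the requested units: 4601.5 s = 76.7 minutes.

76.7 minutes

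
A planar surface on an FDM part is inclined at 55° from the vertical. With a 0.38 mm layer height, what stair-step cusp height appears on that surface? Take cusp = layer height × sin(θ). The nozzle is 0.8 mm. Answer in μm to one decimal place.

h_c = t·sin θ = 0.38 × 0.8192 = 0.311296 mm (311.3 μm).

311.3 μm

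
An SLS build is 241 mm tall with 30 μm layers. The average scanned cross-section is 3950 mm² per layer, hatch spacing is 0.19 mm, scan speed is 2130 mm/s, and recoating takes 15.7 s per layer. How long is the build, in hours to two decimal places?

56.82 hours

Layer count = ceil(241 / 0.03) = 8034.
Hatch length per layer: 3950 / 0.19 → 20789.5 mm.
Per-layer scan time = 20789.5 / 2130, so 9.7603 s.
Time per layer = 9.7603 + 15.7 = 25.4603 s.
8034 layers × 25.4603 s/layer = 204548.0502 s, i.e. 56.82 hours.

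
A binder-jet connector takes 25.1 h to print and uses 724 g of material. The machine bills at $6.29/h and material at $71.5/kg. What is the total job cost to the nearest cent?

$209.65

Machine cost = 6.29 × 25.1, so $157.879.
Feedstock cost: 71.5 × 724/1000 → $51.766.
Job cost: 157.879 + 51.766 = 209.645 ≈ $209.65.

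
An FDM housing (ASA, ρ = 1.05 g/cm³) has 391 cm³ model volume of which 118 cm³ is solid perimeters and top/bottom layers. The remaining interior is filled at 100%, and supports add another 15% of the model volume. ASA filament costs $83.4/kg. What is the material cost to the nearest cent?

Infill region = 391 − 118, so 273 cm³.
Deposited infill: 1.00 × 273 → 273 cm³.
Support: 0.15 × 391 → 58.65 cm³.
Deposited volume: 118 + 273 + 58.65 → 449.65 cm³.
Mass = 449.65 × 1.05, so 472.1325 g.
At $83.4/kg: 472.1325/1000 × 83.4 = $39.38.

$39.38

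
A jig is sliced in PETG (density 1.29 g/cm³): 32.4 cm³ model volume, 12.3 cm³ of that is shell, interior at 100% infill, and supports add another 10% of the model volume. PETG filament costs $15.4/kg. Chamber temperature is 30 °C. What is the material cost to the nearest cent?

$0.71

Infill region = 32.4 − 12.3, so 20.1 cm³.
Deposited infill = 1.00 × 20.1 = 20.1 cm³.
Support = 0.10 × 32.4, so 3.24 cm³.
Total printed volume: 12.3 + 20.1 + 3.24 → 35.64 cm³.
Mass = 35.64 × 1.29, so 45.9756 g.
Cost = 45.9756 g / 1000 × $15.4/kg = $0.71.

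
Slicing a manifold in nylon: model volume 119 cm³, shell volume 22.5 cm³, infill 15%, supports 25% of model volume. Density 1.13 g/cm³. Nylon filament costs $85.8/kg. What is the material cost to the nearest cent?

Interior volume: 119 − 22.5 → 96.5 cm³.
Infill deposited: 0.15 × 96.5 → 14.475 cm³.
Support: 0.25 × 119 → 29.75 cm³.
Deposited volume: 22.5 + 14.475 + 29.75 → 66.725 cm³.
Mass = 66.725 × 1.13 = 75.39925 g.
Cost = 75.39925 g / 1000 × $85.8/kg = $6.47.

$6.47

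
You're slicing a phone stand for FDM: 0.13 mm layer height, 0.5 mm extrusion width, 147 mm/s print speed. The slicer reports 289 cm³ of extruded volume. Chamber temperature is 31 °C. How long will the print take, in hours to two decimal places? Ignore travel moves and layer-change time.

8.40 hours

Extrusion cross-section = 0.13 × 0.5, so 0.065 mm².
Toolpath length = 289 cm³ / 0.065 mm² = 289000 / 0.065 = 4446153.8 mm.
Print-move time = 4446153.8 / 147 = 30245.9 s.
30245.9 s = 8.40 hours.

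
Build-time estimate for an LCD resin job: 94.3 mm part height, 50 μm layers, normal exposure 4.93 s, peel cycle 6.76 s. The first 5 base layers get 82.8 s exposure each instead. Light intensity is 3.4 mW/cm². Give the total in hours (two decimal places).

Layers = ⌈94.3/0.05⌉ = 1886.
Bottom layers = 5 × (82.8 + 6.76), so 447.8 s.
Normal layers = 1881 × (4.93 + 6.76) = 21988.89 s.
Sum: 447.8 + 21988.89 = 22436.69 s → 6.23 hours.

6.23 hours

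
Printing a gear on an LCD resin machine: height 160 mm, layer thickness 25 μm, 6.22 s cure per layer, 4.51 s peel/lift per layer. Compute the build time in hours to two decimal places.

19.08 hours

Layer count = ceil(160 / 0.025) = 6400.
Per-layer time = 6.22 + 4.51, so 10.73 s.
Total = 6400 × 10.73 = 68672 s = 19.08 hours.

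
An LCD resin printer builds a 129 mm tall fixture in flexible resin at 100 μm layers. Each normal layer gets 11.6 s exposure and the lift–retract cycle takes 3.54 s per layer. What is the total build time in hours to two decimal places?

Layers = ⌈129/0.1⌉ = 1290.
Cycle time: 11.6 + 3.54 → 15.14 s.
Total = 1290 × 15.14 = 19530.6 s = 5.43 hours.

5.43 hours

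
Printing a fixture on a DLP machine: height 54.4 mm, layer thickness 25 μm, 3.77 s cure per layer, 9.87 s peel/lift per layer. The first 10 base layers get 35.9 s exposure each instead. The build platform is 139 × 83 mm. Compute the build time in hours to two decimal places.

8.33 hours

Layers = ⌈54.4/0.025⌉ = 2176.
Bottom layers: 10 × (35.9 + 9.87) → 457.7 s.
Regular layers: 2166 × (3.77 + 9.87) → 29544.24 s.
Sum: 457.7 + 29544.24 = 30001.94 s → 8.33 hours.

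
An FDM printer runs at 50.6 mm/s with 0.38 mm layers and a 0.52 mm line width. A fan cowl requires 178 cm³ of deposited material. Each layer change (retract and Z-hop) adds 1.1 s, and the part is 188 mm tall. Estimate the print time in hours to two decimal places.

Bead cross-section = 0.38 × 0.52, so 0.1976 mm².
Path length: 178000 mm³ / 0.1976 mm² → 900809.7 mm.
Extrusion time = 900809.7 / 50.6, so 17802.6 s.
Layer count = ceil(188 / 0.38) = 495.
Non-print overhead = 495 × 1.1, so 544.5 s.
Total = 17802.6 + 544.5 = 18347.1 s = 5.10 hours.

5.10 hours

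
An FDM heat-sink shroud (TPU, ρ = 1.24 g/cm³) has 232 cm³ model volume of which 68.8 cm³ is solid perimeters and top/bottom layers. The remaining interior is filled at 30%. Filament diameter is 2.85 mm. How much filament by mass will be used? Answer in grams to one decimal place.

Volume inside the shell: 232 − 68.8 → 163.2 cm³.
Infill volume: 0.30 × 163.2 → 48.96 cm³.
Deposited volume = 68.8 + 48.96, so 117.76 cm³.
Mass = 117.76 × 1.24 = 146.0224 g.

146.0 g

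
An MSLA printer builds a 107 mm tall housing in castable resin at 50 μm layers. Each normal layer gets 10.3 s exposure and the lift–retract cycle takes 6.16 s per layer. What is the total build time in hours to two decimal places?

Layers = ⌈107/0.05⌉ = 2140.
Per-layer time = 10.3 + 6.16 = 16.46 s.
Build time: 2140 × 16.46 s = 35224.4 s, i.e. 9.78 hours.

9.78 hours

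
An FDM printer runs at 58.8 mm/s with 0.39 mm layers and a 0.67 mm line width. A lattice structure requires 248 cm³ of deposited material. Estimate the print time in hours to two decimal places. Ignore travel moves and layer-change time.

4.48 hours

Extrusion cross-section = 0.39 × 0.67, so 0.2613 mm².
Path length: 248000 mm³ / 0.2613 mm² → 949100.7 mm.
Extrusion time = 949100.7 / 58.8, so 16141.2 s.
In the requested units: 16141.2 s = 4.48 hours.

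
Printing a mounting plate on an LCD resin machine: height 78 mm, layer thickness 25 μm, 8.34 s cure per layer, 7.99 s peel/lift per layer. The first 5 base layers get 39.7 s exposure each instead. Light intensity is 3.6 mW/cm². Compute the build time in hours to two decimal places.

Layers = ⌈78/0.025⌉ = 3120.
Bottom layers: 5 × (39.7 + 7.99) → 238.45 s.
Remaining layers = 3115 × (8.34 + 7.99), so 50867.95 s.
Sum: 238.45 + 50867.95 = 51106.4 s → 14.20 hours.

14.20 hours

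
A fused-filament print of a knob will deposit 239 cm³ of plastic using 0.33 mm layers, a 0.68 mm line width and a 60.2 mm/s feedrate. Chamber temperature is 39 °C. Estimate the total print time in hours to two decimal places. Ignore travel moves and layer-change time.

4.91 hours

Extrusion cross-section = 0.33 × 0.68, so 0.2244 mm².
Path length: 239000 mm³ / 0.2244 mm² → 1065062.4 mm.
Print-move time = 1065062.4 / 60.2 = 17692.1 s.
That's 17692.1 s → 4.91 hours.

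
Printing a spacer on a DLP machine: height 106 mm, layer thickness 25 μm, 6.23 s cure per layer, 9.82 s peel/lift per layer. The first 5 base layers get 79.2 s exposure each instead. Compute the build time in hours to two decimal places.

Layer count = ceil(106 / 0.025) = 4240.
Bottom layers: 5 × (79.2 + 9.82) → 445.1 s.
Normal layers = 4235 × (6.23 + 9.82) = 67971.75 s.
Sum: 445.1 + 67971.75 = 68416.85 s → 19.00 hours.

19.00 hours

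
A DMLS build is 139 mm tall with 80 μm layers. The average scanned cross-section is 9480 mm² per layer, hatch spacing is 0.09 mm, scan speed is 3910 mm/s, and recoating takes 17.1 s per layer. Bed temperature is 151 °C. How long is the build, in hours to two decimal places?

21.26 hours

Layers = ⌈139/0.08⌉ = 1738.
Per-layer scan distance = 9480 / 0.09, so 105333.3 mm.
Scan time per layer = 105333.3 / 3910, so 26.9395 s.
Per-layer time = 26.9395 + 17.1, so 44.0395 s.
Total: 1738 × 44.0395 s = 76540.651 s → 21.26 hours.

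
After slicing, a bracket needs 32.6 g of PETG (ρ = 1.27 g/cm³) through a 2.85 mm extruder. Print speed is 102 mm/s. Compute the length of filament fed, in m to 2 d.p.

Extruded volume: 32.6/1.27 = 25.6693 cm³ (25669.3 mm³).
A = π r² = π × 1.425² = 6.3794 mm².
Length = 25669.3 / 6.3794 = 4023.78 mm = 4.02 m.

4.02 m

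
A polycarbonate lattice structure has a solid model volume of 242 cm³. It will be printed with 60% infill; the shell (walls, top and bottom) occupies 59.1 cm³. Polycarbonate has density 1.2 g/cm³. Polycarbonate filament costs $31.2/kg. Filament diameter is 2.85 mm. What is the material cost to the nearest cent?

$6.32

Volume inside the shell = 242 − 59.1, so 182.9 cm³.
Infill deposited = 0.60 × 182.9, so 109.74 cm³.
Deposited volume: 59.1 + 109.74 → 168.84 cm³.
Mass = 168.84 × 1.2 = 202.608 g.
Cost = 202.608 g / 1000 × $31.2/kg = $6.32.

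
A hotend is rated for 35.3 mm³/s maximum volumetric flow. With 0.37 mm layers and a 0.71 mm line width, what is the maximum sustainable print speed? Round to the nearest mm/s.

134 mm/s

Bead cross-section: 0.37 × 0.71 → 0.2627 mm².
Max speed = 35.3 / 0.2627 = 134.37 ≈ 134 mm/s.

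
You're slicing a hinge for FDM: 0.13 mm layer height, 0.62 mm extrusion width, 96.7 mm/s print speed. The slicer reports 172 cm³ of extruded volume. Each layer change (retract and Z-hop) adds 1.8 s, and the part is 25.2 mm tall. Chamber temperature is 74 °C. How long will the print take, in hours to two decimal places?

6.23 hours

Bead cross-section = 0.13 × 0.62 = 0.0806 mm².
Path length: 172000 mm³ / 0.0806 mm² → 2133995 mm.
Extrusion time = 2133995 / 96.7 = 22068.2 s.
Layer count = ceil(25.2 / 0.13) = 194.
Layer-change overhead = 194 × 1.8, so 349.2 s.
Total = 22068.2 + 349.2 = 22417.4 s = 6.23 hours.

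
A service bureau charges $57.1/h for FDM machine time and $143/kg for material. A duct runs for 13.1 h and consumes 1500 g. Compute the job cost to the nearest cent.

$962.51

Machine cost = 57.1 × 13.1 = $748.01.
Feedstock cost = 143 × 1500/1000 = $214.50.
Total = 748.01 + 214.50 = $962.51.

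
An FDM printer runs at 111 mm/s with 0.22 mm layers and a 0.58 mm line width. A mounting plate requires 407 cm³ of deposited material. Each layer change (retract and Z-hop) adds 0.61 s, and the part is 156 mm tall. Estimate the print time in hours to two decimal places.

Line area = 0.22 × 0.58 = 0.1276 mm².
Path length: 407000 mm³ / 0.1276 mm² → 3189655.2 mm.
Print-move time = 3189655.2 / 111 = 28735.6 s.
Layers = ⌈156/0.22⌉ = 710.
Layer-change overhead = 710 × 0.61, so 433.1 s.
Altogether 28735.6 + 433.1 = 29168.7 s, i.e. 8.10 hours.

8.10 hours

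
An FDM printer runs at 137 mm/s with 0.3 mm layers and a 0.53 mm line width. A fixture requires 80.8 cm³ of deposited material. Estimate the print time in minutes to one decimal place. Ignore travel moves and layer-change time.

61.8 minutes

Extrusion cross-section = 0.3 × 0.53, so 0.159 mm².
Toolpath length = 80.8 cm³ / 0.159 mm² = 80800 / 0.159 = 508176.1 mm.
Print-move time = 508176.1 / 137, so 3709.3 s.
In the requested units: 3709.3 s = 61.8 minutes.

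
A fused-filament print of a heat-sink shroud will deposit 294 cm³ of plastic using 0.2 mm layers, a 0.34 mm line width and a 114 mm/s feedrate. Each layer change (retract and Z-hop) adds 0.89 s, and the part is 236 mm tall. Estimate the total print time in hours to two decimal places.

10.83 hours

Bead cross-section: 0.2 × 0.34 → 0.068 mm².
Path length: 294000 mm³ / 0.068 mm² → 4323529.4 mm.
Time extruding = 4323529.4 / 114 = 37925.7 s.
Number of layers: 236 / 0.2 → 1180 (rounded up).
Layer-change overhead = 1180 × 0.89, so 1050.2 s.
Total = 37925.7 + 1050.2 = 38975.9 s = 10.83 hours.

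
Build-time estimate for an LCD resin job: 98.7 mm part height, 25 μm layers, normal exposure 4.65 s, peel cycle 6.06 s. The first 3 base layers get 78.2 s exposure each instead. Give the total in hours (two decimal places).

11.81 hours

Number of layers: 98.7 / 0.025 → 3948 (rounded up).
Burn-in layers = 3 × (78.2 + 6.06), so 252.78 s.
Regular layers = 3945 × (4.65 + 6.06), so 42250.95 s.
Total = 252.78 + 42250.95 = 42503.73 s = 11.81 hours.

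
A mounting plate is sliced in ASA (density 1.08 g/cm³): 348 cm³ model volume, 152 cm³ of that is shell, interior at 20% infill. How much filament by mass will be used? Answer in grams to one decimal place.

206.5 g

Volume inside the shell: 348 − 152 → 196 cm³.
Deposited infill = 0.20 × 196, so 39.2 cm³.
Total extruded: 152 + 39.2 → 191.2 cm³.
Mass = 191.2 × 1.08 = 206.496 g.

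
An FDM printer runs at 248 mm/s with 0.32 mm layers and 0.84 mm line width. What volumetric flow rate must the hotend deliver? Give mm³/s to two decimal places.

A: 0.32 × 0.84 → 0.2688 mm².
Volumetric flow = 248 × 0.2688 = 66.66 mm³/s.

66.66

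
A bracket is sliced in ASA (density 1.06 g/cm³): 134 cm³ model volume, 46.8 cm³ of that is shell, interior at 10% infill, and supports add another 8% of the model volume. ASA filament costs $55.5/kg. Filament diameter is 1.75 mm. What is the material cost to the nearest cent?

$3.90

Interior volume: 134 − 46.8 → 87.2 cm³.
Deposited infill = 0.10 × 87.2, so 8.72 cm³.
Support = 0.08 × 134 = 10.72 cm³.
Total printed volume = 46.8 + 8.72 + 10.72 = 66.24 cm³.
Mass = 66.24 × 1.06 = 70.2144 g.
Cost = 70.2144 g / 1000 × $55.5/kg = $3.90.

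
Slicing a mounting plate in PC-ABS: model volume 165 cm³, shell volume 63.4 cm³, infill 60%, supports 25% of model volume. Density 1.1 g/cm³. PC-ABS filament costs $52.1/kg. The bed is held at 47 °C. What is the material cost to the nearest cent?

Interior volume = 165 − 63.4, so 101.6 cm³.
Deposited infill = 0.60 × 101.6, so 60.96 cm³.
Support: 0.25 × 165 → 41.25 cm³.
Total extruded = 63.4 + 60.96 + 41.25, so 165.61 cm³.
Mass = 165.61 × 1.1 = 182.171 g.
Cost = 182.171 g / 1000 × $52.1/kg = $9.49.

$9.49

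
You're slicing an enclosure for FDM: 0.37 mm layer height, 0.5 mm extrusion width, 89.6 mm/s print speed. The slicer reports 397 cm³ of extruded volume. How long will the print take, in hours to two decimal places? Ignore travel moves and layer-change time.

6.65 hours

Line area = 0.37 × 0.5 = 0.185 mm².
Path length: 397000 mm³ / 0.185 mm² → 2145945.9 mm.
Time extruding = 2145945.9 / 89.6, so 23950.3 s.
In the requested units: 23950.3 s = 6.65 hours.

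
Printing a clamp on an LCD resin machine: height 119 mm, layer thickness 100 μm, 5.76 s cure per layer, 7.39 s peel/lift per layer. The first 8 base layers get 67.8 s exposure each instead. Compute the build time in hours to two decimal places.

4.48 hours

Number of layers: 119 / 0.1 → 1190 (rounded up).
Base layers = 8 × (67.8 + 7.39) = 601.52 s.
Normal layers: 1182 × (5.76 + 7.39) → 15543.3 s.
Sum: 601.52 + 15543.3 = 16144.82 s → 4.48 hours.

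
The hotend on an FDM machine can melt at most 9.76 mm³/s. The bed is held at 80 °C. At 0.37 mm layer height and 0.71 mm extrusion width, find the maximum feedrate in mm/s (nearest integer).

Extrusion cross-section = 0.37 × 0.71, so 0.2627 mm².
Max speed = 9.76 / 0.2627 = 37.15 ≈ 37 mm/s.

37 mm/s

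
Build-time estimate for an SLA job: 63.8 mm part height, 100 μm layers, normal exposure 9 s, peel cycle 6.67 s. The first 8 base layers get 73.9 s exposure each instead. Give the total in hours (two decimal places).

2.92 hours

Layer count = ceil(63.8 / 0.1) = 638.
Base layers: 8 × (73.9 + 6.67) → 644.56 s.
Remaining layers = 630 × (9 + 6.67) = 9872.1 s.
Total = 644.56 + 9872.1 = 10516.66 s = 2.92 hours.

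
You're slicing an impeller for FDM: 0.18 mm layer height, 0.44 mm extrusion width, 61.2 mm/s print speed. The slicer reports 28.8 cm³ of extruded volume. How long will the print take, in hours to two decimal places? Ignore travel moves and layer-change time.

1.65 hours

Extrusion cross-section = 0.18 × 0.44 = 0.0792 mm².
Toolpath length = 28.8 cm³ / 0.0792 mm² = 28800 / 0.0792 = 363636.4 mm.
Print-move time = 363636.4 / 61.2 = 5941.8 s.
In the requested units: 5941.8 s = 1.65 hours.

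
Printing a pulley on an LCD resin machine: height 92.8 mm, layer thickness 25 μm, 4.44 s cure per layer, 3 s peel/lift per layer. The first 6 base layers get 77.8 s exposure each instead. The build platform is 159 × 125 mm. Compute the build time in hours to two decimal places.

7.79 hours

Number of layers: 92.8 / 0.025 → 3712 (rounded up).
Bottom layers = 6 × (77.8 + 3), so 484.8 s.
Normal layers = 3706 × (4.44 + 3) = 27572.64 s.
Sum: 484.8 + 27572.64 = 28057.44 s → 7.79 hours.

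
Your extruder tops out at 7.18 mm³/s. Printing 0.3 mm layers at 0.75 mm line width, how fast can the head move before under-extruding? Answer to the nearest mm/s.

32 mm/s

A: 0.3 × 0.75 → 0.225 mm².
v_max = Q/A = 7.18/0.225 = 31.91 mm/s → 32 mm/s.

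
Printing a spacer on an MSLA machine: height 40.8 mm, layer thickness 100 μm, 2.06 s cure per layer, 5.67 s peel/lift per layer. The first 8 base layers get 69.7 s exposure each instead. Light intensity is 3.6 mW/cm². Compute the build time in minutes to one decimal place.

Layer count = ceil(40.8 / 0.1) = 408.
Base layers = 8 × (69.7 + 5.67) = 602.96 s.
Normal layers = 400 × (2.06 + 5.67) = 3092 s.
Total = 602.96 + 3092 = 3694.96 s = 61.6 minutes.

61.6 minutes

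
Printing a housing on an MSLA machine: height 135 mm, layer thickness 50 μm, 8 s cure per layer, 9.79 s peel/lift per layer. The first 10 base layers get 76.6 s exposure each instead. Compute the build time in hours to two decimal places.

13.53 hours

Layers = ⌈135/0.05⌉ = 2700.
Base layers: 10 × (76.6 + 9.79) → 863.9 s.
Remaining layers = 2690 × (8 + 9.79), so 47855.1 s.
Sum: 863.9 + 47855.1 = 48719 s → 13.53 hours.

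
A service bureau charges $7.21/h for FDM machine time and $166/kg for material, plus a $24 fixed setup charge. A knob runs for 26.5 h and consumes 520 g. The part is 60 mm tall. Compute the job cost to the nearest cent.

$301.39

Time charge: 7.21 × 26.5 → $191.065.
Feedstock cost: 166 × 520/1000 → $86.32.
Adding setup: 191.065 + 86.32 + 24 → 301.385 ≈ $301.39.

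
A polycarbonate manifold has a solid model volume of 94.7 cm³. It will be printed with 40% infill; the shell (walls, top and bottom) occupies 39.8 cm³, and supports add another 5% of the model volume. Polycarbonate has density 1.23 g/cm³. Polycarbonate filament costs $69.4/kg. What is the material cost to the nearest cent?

$5.68

Volume inside the shell: 94.7 − 39.8 → 54.9 cm³.
Infill deposited: 0.40 × 54.9 → 21.96 cm³.
Support = 0.05 × 94.7, so 4.735 cm³.
Deposited volume = 39.8 + 21.96 + 4.735 = 66.495 cm³.
Mass = 66.495 × 1.23, so 81.78885 g.
At $69.4/kg: 81.78885/1000 × 69.4 = $5.68.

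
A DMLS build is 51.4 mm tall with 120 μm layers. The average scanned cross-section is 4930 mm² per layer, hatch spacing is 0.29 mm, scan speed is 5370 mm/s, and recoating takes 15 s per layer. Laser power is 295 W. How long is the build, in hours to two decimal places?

2.16 hours

Layer count = ceil(51.4 / 0.12) = 429.
Scan path per layer = 4930 / 0.29, so 17000 mm.
Per-layer scan time = 17000 / 5370 = 3.1657 s.
Layer cycle = 3.1657 + 15, so 18.1657 s.
Total: 429 × 18.1657 s = 7793.0853 s → 2.16 hours.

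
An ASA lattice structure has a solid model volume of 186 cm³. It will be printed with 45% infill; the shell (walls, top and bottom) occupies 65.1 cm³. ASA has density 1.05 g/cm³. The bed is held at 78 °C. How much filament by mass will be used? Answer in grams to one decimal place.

Interior volume = 186 − 65.1, so 120.9 cm³.
Infill deposited = 0.45 × 120.9 = 54.405 cm³.
Total extruded: 65.1 + 54.405 → 119.505 cm³.
Mass = 119.505 × 1.05, so 125.48025 g.

125.5 g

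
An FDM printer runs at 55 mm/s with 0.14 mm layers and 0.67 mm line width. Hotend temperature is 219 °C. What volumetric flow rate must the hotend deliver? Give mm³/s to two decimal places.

Extrusion cross-section = 0.14 × 0.67, so 0.0938 mm².
Volumetric flow = 55 × 0.0938 = 5.16 mm³/s.

5.16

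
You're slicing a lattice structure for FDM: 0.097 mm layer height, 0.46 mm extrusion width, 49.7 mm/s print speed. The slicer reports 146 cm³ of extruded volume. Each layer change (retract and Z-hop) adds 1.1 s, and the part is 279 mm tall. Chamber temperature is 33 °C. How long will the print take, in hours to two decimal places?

19.17 hours

Bead cross-section: 0.097 × 0.46 → 0.04462 mm².
Total extruded path = 146000/0.04462 = 3272075.3 mm.
Print-move time = 3272075.3 / 49.7 = 65836.5 s.
Layers = ⌈279/0.097⌉ = 2877.
Layer-change overhead = 2877 × 1.1 = 3164.7 s.
Altogether 65836.5 + 3164.7 = 69001.2 s, i.e. 19.17 hours.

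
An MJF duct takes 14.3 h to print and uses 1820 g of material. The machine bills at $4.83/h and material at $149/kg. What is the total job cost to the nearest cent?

$340.25

Machine cost = 4.83 × 14.3, so $69.069.
Feedstock cost = 149 × 1820/1000, so $271.18.
Total = 69.069 + 271.18 = 340.249 ≈ $340.25.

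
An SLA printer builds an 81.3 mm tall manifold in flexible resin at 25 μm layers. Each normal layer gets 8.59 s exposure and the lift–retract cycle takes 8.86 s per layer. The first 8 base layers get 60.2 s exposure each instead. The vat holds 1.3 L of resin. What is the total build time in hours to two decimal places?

15.88 hours

Number of layers: 81.3 / 0.025 → 3252 (rounded up).
Base layers: 8 × (60.2 + 8.86) → 552.48 s.
Remaining layers: 3244 × (8.59 + 8.86) → 56607.8 s.
Sum: 552.48 + 56607.8 = 57160.28 s → 15.88 hours.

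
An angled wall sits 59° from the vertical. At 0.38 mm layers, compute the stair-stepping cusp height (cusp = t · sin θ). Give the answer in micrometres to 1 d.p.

325.7 μm

sin(59°) = 0.8572, so cusp = 0.38 × 0.8572 = 0.325736 mm → 325.7 μm.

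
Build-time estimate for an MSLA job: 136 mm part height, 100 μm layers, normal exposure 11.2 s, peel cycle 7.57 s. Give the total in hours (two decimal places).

7.09 hours

Layers = ⌈136/0.1⌉ = 1360.
Cycle time = 11.2 + 7.57, so 18.77 s.
Build time: 1360 × 18.77 s = 25527.2 s, i.e. 7.09 hours.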